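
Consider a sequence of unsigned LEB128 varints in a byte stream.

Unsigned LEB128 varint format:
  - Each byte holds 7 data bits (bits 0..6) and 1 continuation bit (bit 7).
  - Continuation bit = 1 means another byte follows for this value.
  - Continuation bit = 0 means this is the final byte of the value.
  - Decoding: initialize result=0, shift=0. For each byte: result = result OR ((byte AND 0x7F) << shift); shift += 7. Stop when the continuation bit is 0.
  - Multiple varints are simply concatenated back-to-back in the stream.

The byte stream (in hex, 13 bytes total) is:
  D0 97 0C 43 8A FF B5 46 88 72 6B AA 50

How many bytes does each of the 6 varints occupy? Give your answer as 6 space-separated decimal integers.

  byte[0]=0xD0 cont=1 payload=0x50=80: acc |= 80<<0 -> acc=80 shift=7
  byte[1]=0x97 cont=1 payload=0x17=23: acc |= 23<<7 -> acc=3024 shift=14
  byte[2]=0x0C cont=0 payload=0x0C=12: acc |= 12<<14 -> acc=199632 shift=21 [end]
Varint 1: bytes[0:3] = D0 97 0C -> value 199632 (3 byte(s))
  byte[3]=0x43 cont=0 payload=0x43=67: acc |= 67<<0 -> acc=67 shift=7 [end]
Varint 2: bytes[3:4] = 43 -> value 67 (1 byte(s))
  byte[4]=0x8A cont=1 payload=0x0A=10: acc |= 10<<0 -> acc=10 shift=7
  byte[5]=0xFF cont=1 payload=0x7F=127: acc |= 127<<7 -> acc=16266 shift=14
  byte[6]=0xB5 cont=1 payload=0x35=53: acc |= 53<<14 -> acc=884618 shift=21
  byte[7]=0x46 cont=0 payload=0x46=70: acc |= 70<<21 -> acc=147685258 shift=28 [end]
Varint 3: bytes[4:8] = 8A FF B5 46 -> value 147685258 (4 byte(s))
  byte[8]=0x88 cont=1 payload=0x08=8: acc |= 8<<0 -> acc=8 shift=7
  byte[9]=0x72 cont=0 payload=0x72=114: acc |= 114<<7 -> acc=14600 shift=14 [end]
Varint 4: bytes[8:10] = 88 72 -> value 14600 (2 byte(s))
  byte[10]=0x6B cont=0 payload=0x6B=107: acc |= 107<<0 -> acc=107 shift=7 [end]
Varint 5: bytes[10:11] = 6B -> value 107 (1 byte(s))
  byte[11]=0xAA cont=1 payload=0x2A=42: acc |= 42<<0 -> acc=42 shift=7
  byte[12]=0x50 cont=0 payload=0x50=80: acc |= 80<<7 -> acc=10282 shift=14 [end]
Varint 6: bytes[11:13] = AA 50 -> value 10282 (2 byte(s))

Answer: 3 1 4 2 1 2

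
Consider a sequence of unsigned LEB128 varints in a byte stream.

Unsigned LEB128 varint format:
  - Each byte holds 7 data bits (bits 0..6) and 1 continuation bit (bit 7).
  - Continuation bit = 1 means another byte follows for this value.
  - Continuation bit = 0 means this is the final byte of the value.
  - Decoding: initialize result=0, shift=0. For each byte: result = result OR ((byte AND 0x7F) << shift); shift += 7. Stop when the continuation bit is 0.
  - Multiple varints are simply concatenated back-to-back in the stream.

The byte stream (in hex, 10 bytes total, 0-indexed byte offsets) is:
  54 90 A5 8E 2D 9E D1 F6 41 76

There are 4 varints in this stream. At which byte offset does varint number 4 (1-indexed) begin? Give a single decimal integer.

  byte[0]=0x54 cont=0 payload=0x54=84: acc |= 84<<0 -> acc=84 shift=7 [end]
Varint 1: bytes[0:1] = 54 -> value 84 (1 byte(s))
  byte[1]=0x90 cont=1 payload=0x10=16: acc |= 16<<0 -> acc=16 shift=7
  byte[2]=0xA5 cont=1 payload=0x25=37: acc |= 37<<7 -> acc=4752 shift=14
  byte[3]=0x8E cont=1 payload=0x0E=14: acc |= 14<<14 -> acc=234128 shift=21
  byte[4]=0x2D cont=0 payload=0x2D=45: acc |= 45<<21 -> acc=94605968 shift=28 [end]
Varint 2: bytes[1:5] = 90 A5 8E 2D -> value 94605968 (4 byte(s))
  byte[5]=0x9E cont=1 payload=0x1E=30: acc |= 30<<0 -> acc=30 shift=7
  byte[6]=0xD1 cont=1 payload=0x51=81: acc |= 81<<7 -> acc=10398 shift=14
  byte[7]=0xF6 cont=1 payload=0x76=118: acc |= 118<<14 -> acc=1943710 shift=21
  byte[8]=0x41 cont=0 payload=0x41=65: acc |= 65<<21 -> acc=138258590 shift=28 [end]
Varint 3: bytes[5:9] = 9E D1 F6 41 -> value 138258590 (4 byte(s))
  byte[9]=0x76 cont=0 payload=0x76=118: acc |= 118<<0 -> acc=118 shift=7 [end]
Varint 4: bytes[9:10] = 76 -> value 118 (1 byte(s))

Answer: 9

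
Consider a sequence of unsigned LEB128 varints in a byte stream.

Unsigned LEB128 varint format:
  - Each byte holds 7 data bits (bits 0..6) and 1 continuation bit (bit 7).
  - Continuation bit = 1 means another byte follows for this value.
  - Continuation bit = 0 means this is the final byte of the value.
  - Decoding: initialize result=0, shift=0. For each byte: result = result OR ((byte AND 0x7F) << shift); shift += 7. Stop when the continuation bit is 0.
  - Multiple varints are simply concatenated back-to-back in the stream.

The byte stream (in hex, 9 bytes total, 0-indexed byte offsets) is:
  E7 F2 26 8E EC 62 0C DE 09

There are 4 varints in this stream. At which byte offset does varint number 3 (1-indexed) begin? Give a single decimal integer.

  byte[0]=0xE7 cont=1 payload=0x67=103: acc |= 103<<0 -> acc=103 shift=7
  byte[1]=0xF2 cont=1 payload=0x72=114: acc |= 114<<7 -> acc=14695 shift=14
  byte[2]=0x26 cont=0 payload=0x26=38: acc |= 38<<14 -> acc=637287 shift=21 [end]
Varint 1: bytes[0:3] = E7 F2 26 -> value 637287 (3 byte(s))
  byte[3]=0x8E cont=1 payload=0x0E=14: acc |= 14<<0 -> acc=14 shift=7
  byte[4]=0xEC cont=1 payload=0x6C=108: acc |= 108<<7 -> acc=13838 shift=14
  byte[5]=0x62 cont=0 payload=0x62=98: acc |= 98<<14 -> acc=1619470 shift=21 [end]
Varint 2: bytes[3:6] = 8E EC 62 -> value 1619470 (3 byte(s))
  byte[6]=0x0C cont=0 payload=0x0C=12: acc |= 12<<0 -> acc=12 shift=7 [end]
Varint 3: bytes[6:7] = 0C -> value 12 (1 byte(s))
  byte[7]=0xDE cont=1 payload=0x5E=94: acc |= 94<<0 -> acc=94 shift=7
  byte[8]=0x09 cont=0 payload=0x09=9: acc |= 9<<7 -> acc=1246 shift=14 [end]
Varint 4: bytes[7:9] = DE 09 -> value 1246 (2 byte(s))

Answer: 6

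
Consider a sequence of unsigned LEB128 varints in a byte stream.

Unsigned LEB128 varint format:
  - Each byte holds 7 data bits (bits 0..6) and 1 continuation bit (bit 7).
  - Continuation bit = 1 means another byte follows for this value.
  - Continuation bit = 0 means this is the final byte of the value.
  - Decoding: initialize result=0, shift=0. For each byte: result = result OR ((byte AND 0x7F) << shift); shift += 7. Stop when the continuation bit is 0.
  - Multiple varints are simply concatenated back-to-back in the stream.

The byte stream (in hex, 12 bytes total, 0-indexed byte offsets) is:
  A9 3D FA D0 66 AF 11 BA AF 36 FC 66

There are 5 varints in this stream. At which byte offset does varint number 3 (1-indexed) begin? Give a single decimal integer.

Answer: 5

Derivation:
  byte[0]=0xA9 cont=1 payload=0x29=41: acc |= 41<<0 -> acc=41 shift=7
  byte[1]=0x3D cont=0 payload=0x3D=61: acc |= 61<<7 -> acc=7849 shift=14 [end]
Varint 1: bytes[0:2] = A9 3D -> value 7849 (2 byte(s))
  byte[2]=0xFA cont=1 payload=0x7A=122: acc |= 122<<0 -> acc=122 shift=7
  byte[3]=0xD0 cont=1 payload=0x50=80: acc |= 80<<7 -> acc=10362 shift=14
  byte[4]=0x66 cont=0 payload=0x66=102: acc |= 102<<14 -> acc=1681530 shift=21 [end]
Varint 2: bytes[2:5] = FA D0 66 -> value 1681530 (3 byte(s))
  byte[5]=0xAF cont=1 payload=0x2F=47: acc |= 47<<0 -> acc=47 shift=7
  byte[6]=0x11 cont=0 payload=0x11=17: acc |= 17<<7 -> acc=2223 shift=14 [end]
Varint 3: bytes[5:7] = AF 11 -> value 2223 (2 byte(s))
  byte[7]=0xBA cont=1 payload=0x3A=58: acc |= 58<<0 -> acc=58 shift=7
  byte[8]=0xAF cont=1 payload=0x2F=47: acc |= 47<<7 -> acc=6074 shift=14
  byte[9]=0x36 cont=0 payload=0x36=54: acc |= 54<<14 -> acc=890810 shift=21 [end]
Varint 4: bytes[7:10] = BA AF 36 -> value 890810 (3 byte(s))
  byte[10]=0xFC cont=1 payload=0x7C=124: acc |= 124<<0 -> acc=124 shift=7
  byte[11]=0x66 cont=0 payload=0x66=102: acc |= 102<<7 -> acc=13180 shift=14 [end]
Varint 5: bytes[10:12] = FC 66 -> value 13180 (2 byte(s))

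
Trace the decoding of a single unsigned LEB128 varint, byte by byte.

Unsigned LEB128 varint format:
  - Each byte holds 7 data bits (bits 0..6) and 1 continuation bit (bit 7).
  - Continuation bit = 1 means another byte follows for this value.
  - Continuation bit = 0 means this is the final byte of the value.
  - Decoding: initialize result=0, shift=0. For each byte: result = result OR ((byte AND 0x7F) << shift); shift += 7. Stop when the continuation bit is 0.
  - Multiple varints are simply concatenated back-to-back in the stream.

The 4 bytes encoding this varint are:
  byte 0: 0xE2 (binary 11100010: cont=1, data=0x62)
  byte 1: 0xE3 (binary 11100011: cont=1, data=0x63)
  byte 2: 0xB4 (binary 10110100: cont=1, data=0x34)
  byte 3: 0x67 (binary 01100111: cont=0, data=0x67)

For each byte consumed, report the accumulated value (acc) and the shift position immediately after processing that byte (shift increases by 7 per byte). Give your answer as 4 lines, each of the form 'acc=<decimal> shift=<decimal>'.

Answer: acc=98 shift=7
acc=12770 shift=14
acc=864738 shift=21
acc=216871394 shift=28

Derivation:
byte 0=0xE2: payload=0x62=98, contrib = 98<<0 = 98; acc -> 98, shift -> 7
byte 1=0xE3: payload=0x63=99, contrib = 99<<7 = 12672; acc -> 12770, shift -> 14
byte 2=0xB4: payload=0x34=52, contrib = 52<<14 = 851968; acc -> 864738, shift -> 21
byte 3=0x67: payload=0x67=103, contrib = 103<<21 = 216006656; acc -> 216871394, shift -> 28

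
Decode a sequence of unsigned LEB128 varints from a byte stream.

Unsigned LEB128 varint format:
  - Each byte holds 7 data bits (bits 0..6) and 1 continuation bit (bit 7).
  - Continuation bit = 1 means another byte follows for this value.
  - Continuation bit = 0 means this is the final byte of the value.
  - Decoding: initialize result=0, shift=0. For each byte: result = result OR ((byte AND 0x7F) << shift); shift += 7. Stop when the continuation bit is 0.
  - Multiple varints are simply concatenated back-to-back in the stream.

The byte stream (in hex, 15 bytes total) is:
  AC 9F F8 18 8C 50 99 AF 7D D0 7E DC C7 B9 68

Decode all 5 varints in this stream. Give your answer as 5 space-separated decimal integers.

Answer: 52301740 10252 2054041 16208 219046876

Derivation:
  byte[0]=0xAC cont=1 payload=0x2C=44: acc |= 44<<0 -> acc=44 shift=7
  byte[1]=0x9F cont=1 payload=0x1F=31: acc |= 31<<7 -> acc=4012 shift=14
  byte[2]=0xF8 cont=1 payload=0x78=120: acc |= 120<<14 -> acc=1970092 shift=21
  byte[3]=0x18 cont=0 payload=0x18=24: acc |= 24<<21 -> acc=52301740 shift=28 [end]
Varint 1: bytes[0:4] = AC 9F F8 18 -> value 52301740 (4 byte(s))
  byte[4]=0x8C cont=1 payload=0x0C=12: acc |= 12<<0 -> acc=12 shift=7
  byte[5]=0x50 cont=0 payload=0x50=80: acc |= 80<<7 -> acc=10252 shift=14 [end]
Varint 2: bytes[4:6] = 8C 50 -> value 10252 (2 byte(s))
  byte[6]=0x99 cont=1 payload=0x19=25: acc |= 25<<0 -> acc=25 shift=7
  byte[7]=0xAF cont=1 payload=0x2F=47: acc |= 47<<7 -> acc=6041 shift=14
  byte[8]=0x7D cont=0 payload=0x7D=125: acc |= 125<<14 -> acc=2054041 shift=21 [end]
Varint 3: bytes[6:9] = 99 AF 7D -> value 2054041 (3 byte(s))
  byte[9]=0xD0 cont=1 payload=0x50=80: acc |= 80<<0 -> acc=80 shift=7
  byte[10]=0x7E cont=0 payload=0x7E=126: acc |= 126<<7 -> acc=16208 shift=14 [end]
Varint 4: bytes[9:11] = D0 7E -> value 16208 (2 byte(s))
  byte[11]=0xDC cont=1 payload=0x5C=92: acc |= 92<<0 -> acc=92 shift=7
  byte[12]=0xC7 cont=1 payload=0x47=71: acc |= 71<<7 -> acc=9180 shift=14
  byte[13]=0xB9 cont=1 payload=0x39=57: acc |= 57<<14 -> acc=943068 shift=21
  byte[14]=0x68 cont=0 payload=0x68=104: acc |= 104<<21 -> acc=219046876 shift=28 [end]
Varint 5: bytes[11:15] = DC C7 B9 68 -> value 219046876 (4 byte(s))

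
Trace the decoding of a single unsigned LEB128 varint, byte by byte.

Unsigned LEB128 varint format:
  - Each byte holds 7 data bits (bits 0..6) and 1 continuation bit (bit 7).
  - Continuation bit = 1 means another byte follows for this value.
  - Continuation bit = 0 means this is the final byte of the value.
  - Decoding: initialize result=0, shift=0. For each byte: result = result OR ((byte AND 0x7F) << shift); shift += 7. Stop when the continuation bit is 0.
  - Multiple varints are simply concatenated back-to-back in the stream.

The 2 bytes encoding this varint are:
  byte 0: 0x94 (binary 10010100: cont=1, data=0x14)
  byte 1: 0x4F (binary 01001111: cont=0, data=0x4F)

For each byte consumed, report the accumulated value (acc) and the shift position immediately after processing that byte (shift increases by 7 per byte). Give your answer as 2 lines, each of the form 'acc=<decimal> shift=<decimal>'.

byte 0=0x94: payload=0x14=20, contrib = 20<<0 = 20; acc -> 20, shift -> 7
byte 1=0x4F: payload=0x4F=79, contrib = 79<<7 = 10112; acc -> 10132, shift -> 14

Answer: acc=20 shift=7
acc=10132 shift=14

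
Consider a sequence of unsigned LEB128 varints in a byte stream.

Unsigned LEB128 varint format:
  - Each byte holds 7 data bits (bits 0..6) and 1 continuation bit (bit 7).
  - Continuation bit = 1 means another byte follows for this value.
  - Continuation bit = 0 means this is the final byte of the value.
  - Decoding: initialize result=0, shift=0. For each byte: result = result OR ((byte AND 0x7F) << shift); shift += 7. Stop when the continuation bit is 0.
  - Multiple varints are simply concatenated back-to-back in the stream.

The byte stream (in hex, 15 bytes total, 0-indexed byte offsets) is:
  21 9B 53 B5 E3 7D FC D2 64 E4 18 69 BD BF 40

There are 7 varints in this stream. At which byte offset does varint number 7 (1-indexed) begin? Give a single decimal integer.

  byte[0]=0x21 cont=0 payload=0x21=33: acc |= 33<<0 -> acc=33 shift=7 [end]
Varint 1: bytes[0:1] = 21 -> value 33 (1 byte(s))
  byte[1]=0x9B cont=1 payload=0x1B=27: acc |= 27<<0 -> acc=27 shift=7
  byte[2]=0x53 cont=0 payload=0x53=83: acc |= 83<<7 -> acc=10651 shift=14 [end]
Varint 2: bytes[1:3] = 9B 53 -> value 10651 (2 byte(s))
  byte[3]=0xB5 cont=1 payload=0x35=53: acc |= 53<<0 -> acc=53 shift=7
  byte[4]=0xE3 cont=1 payload=0x63=99: acc |= 99<<7 -> acc=12725 shift=14
  byte[5]=0x7D cont=0 payload=0x7D=125: acc |= 125<<14 -> acc=2060725 shift=21 [end]
Varint 3: bytes[3:6] = B5 E3 7D -> value 2060725 (3 byte(s))
  byte[6]=0xFC cont=1 payload=0x7C=124: acc |= 124<<0 -> acc=124 shift=7
  byte[7]=0xD2 cont=1 payload=0x52=82: acc |= 82<<7 -> acc=10620 shift=14
  byte[8]=0x64 cont=0 payload=0x64=100: acc |= 100<<14 -> acc=1649020 shift=21 [end]
Varint 4: bytes[6:9] = FC D2 64 -> value 1649020 (3 byte(s))
  byte[9]=0xE4 cont=1 payload=0x64=100: acc |= 100<<0 -> acc=100 shift=7
  byte[10]=0x18 cont=0 payload=0x18=24: acc |= 24<<7 -> acc=3172 shift=14 [end]
Varint 5: bytes[9:11] = E4 18 -> value 3172 (2 byte(s))
  byte[11]=0x69 cont=0 payload=0x69=105: acc |= 105<<0 -> acc=105 shift=7 [end]
Varint 6: bytes[11:12] = 69 -> value 105 (1 byte(s))
  byte[12]=0xBD cont=1 payload=0x3D=61: acc |= 61<<0 -> acc=61 shift=7
  byte[13]=0xBF cont=1 payload=0x3F=63: acc |= 63<<7 -> acc=8125 shift=14
  byte[14]=0x40 cont=0 payload=0x40=64: acc |= 64<<14 -> acc=1056701 shift=21 [end]
Varint 7: bytes[12:15] = BD BF 40 -> value 1056701 (3 byte(s))

Answer: 12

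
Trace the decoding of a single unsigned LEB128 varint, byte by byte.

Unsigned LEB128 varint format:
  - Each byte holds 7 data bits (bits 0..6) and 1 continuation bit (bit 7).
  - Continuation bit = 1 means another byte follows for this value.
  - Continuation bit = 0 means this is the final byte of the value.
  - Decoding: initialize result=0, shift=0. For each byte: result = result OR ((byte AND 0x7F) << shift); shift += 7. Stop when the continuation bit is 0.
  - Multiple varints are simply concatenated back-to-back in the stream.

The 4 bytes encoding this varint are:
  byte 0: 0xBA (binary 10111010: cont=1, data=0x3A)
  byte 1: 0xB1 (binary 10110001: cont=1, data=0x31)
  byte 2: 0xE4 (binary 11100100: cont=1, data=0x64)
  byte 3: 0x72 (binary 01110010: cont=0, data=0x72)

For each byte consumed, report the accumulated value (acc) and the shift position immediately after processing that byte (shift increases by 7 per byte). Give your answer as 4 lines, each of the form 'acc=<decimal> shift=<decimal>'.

byte 0=0xBA: payload=0x3A=58, contrib = 58<<0 = 58; acc -> 58, shift -> 7
byte 1=0xB1: payload=0x31=49, contrib = 49<<7 = 6272; acc -> 6330, shift -> 14
byte 2=0xE4: payload=0x64=100, contrib = 100<<14 = 1638400; acc -> 1644730, shift -> 21
byte 3=0x72: payload=0x72=114, contrib = 114<<21 = 239075328; acc -> 240720058, shift -> 28

Answer: acc=58 shift=7
acc=6330 shift=14
acc=1644730 shift=21
acc=240720058 shift=28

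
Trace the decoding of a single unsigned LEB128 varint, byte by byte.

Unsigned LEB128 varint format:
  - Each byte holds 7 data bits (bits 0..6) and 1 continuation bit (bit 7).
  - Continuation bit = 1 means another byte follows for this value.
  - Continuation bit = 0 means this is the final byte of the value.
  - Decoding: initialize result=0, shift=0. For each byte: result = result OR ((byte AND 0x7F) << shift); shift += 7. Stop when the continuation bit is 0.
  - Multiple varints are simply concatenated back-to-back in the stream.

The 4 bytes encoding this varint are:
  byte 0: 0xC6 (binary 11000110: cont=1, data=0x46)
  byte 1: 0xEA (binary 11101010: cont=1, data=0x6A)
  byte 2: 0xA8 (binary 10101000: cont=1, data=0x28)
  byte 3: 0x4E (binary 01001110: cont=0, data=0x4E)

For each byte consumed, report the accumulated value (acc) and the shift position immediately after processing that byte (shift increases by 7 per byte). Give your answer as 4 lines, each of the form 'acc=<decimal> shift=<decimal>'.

byte 0=0xC6: payload=0x46=70, contrib = 70<<0 = 70; acc -> 70, shift -> 7
byte 1=0xEA: payload=0x6A=106, contrib = 106<<7 = 13568; acc -> 13638, shift -> 14
byte 2=0xA8: payload=0x28=40, contrib = 40<<14 = 655360; acc -> 668998, shift -> 21
byte 3=0x4E: payload=0x4E=78, contrib = 78<<21 = 163577856; acc -> 164246854, shift -> 28

Answer: acc=70 shift=7
acc=13638 shift=14
acc=668998 shift=21
acc=164246854 shift=28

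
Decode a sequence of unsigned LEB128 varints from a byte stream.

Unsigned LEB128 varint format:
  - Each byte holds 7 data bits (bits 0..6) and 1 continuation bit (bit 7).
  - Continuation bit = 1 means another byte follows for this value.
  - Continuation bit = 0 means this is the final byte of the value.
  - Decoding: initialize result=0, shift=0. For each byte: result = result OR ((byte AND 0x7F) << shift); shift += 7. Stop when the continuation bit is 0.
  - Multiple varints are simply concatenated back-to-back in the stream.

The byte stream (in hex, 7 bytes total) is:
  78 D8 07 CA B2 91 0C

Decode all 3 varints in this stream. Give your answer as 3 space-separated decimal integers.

  byte[0]=0x78 cont=0 payload=0x78=120: acc |= 120<<0 -> acc=120 shift=7 [end]
Varint 1: bytes[0:1] = 78 -> value 120 (1 byte(s))
  byte[1]=0xD8 cont=1 payload=0x58=88: acc |= 88<<0 -> acc=88 shift=7
  byte[2]=0x07 cont=0 payload=0x07=7: acc |= 7<<7 -> acc=984 shift=14 [end]
Varint 2: bytes[1:3] = D8 07 -> value 984 (2 byte(s))
  byte[3]=0xCA cont=1 payload=0x4A=74: acc |= 74<<0 -> acc=74 shift=7
  byte[4]=0xB2 cont=1 payload=0x32=50: acc |= 50<<7 -> acc=6474 shift=14
  byte[5]=0x91 cont=1 payload=0x11=17: acc |= 17<<14 -> acc=285002 shift=21
  byte[6]=0x0C cont=0 payload=0x0C=12: acc |= 12<<21 -> acc=25450826 shift=28 [end]
Varint 3: bytes[3:7] = CA B2 91 0C -> value 25450826 (4 byte(s))

Answer: 120 984 25450826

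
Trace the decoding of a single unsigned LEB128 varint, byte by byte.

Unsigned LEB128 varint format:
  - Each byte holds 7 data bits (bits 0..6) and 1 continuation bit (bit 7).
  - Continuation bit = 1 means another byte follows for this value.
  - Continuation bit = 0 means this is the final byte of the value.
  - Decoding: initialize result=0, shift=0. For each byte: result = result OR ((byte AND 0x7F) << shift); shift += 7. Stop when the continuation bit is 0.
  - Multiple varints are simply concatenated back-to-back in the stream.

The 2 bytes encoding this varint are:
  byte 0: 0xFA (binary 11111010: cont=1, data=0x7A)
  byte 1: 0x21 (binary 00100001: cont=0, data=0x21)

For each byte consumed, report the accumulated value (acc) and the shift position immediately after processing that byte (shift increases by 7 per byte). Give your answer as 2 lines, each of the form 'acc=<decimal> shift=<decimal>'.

Answer: acc=122 shift=7
acc=4346 shift=14

Derivation:
byte 0=0xFA: payload=0x7A=122, contrib = 122<<0 = 122; acc -> 122, shift -> 7
byte 1=0x21: payload=0x21=33, contrib = 33<<7 = 4224; acc -> 4346, shift -> 14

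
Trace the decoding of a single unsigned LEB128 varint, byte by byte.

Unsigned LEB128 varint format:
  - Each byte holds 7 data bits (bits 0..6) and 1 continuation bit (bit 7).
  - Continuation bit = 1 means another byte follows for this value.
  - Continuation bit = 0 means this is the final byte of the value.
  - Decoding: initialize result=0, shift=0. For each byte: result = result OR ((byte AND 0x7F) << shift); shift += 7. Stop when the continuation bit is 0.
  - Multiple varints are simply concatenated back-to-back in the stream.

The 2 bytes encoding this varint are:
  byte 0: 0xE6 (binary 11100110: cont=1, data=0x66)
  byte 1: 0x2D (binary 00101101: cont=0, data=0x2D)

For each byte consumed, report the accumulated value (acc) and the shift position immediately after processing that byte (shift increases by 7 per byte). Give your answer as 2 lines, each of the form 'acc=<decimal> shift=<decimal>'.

Answer: acc=102 shift=7
acc=5862 shift=14

Derivation:
byte 0=0xE6: payload=0x66=102, contrib = 102<<0 = 102; acc -> 102, shift -> 7
byte 1=0x2D: payload=0x2D=45, contrib = 45<<7 = 5760; acc -> 5862, shift -> 14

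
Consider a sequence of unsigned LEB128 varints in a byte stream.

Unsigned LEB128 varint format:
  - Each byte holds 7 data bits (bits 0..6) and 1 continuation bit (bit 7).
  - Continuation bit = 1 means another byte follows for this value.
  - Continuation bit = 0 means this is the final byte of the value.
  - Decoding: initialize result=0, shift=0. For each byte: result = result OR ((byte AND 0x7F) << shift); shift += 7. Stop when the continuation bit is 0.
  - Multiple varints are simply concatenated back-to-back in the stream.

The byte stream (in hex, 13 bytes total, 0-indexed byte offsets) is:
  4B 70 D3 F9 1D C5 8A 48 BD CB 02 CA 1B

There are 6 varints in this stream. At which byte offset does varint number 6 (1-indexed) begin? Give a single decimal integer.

  byte[0]=0x4B cont=0 payload=0x4B=75: acc |= 75<<0 -> acc=75 shift=7 [end]
Varint 1: bytes[0:1] = 4B -> value 75 (1 byte(s))
  byte[1]=0x70 cont=0 payload=0x70=112: acc |= 112<<0 -> acc=112 shift=7 [end]
Varint 2: bytes[1:2] = 70 -> value 112 (1 byte(s))
  byte[2]=0xD3 cont=1 payload=0x53=83: acc |= 83<<0 -> acc=83 shift=7
  byte[3]=0xF9 cont=1 payload=0x79=121: acc |= 121<<7 -> acc=15571 shift=14
  byte[4]=0x1D cont=0 payload=0x1D=29: acc |= 29<<14 -> acc=490707 shift=21 [end]
Varint 3: bytes[2:5] = D3 F9 1D -> value 490707 (3 byte(s))
  byte[5]=0xC5 cont=1 payload=0x45=69: acc |= 69<<0 -> acc=69 shift=7
  byte[6]=0x8A cont=1 payload=0x0A=10: acc |= 10<<7 -> acc=1349 shift=14
  byte[7]=0x48 cont=0 payload=0x48=72: acc |= 72<<14 -> acc=1180997 shift=21 [end]
Varint 4: bytes[5:8] = C5 8A 48 -> value 1180997 (3 byte(s))
  byte[8]=0xBD cont=1 payload=0x3D=61: acc |= 61<<0 -> acc=61 shift=7
  byte[9]=0xCB cont=1 payload=0x4B=75: acc |= 75<<7 -> acc=9661 shift=14
  byte[10]=0x02 cont=0 payload=0x02=2: acc |= 2<<14 -> acc=42429 shift=21 [end]
Varint 5: bytes[8:11] = BD CB 02 -> value 42429 (3 byte(s))
  byte[11]=0xCA cont=1 payload=0x4A=74: acc |= 74<<0 -> acc=74 shift=7
  byte[12]=0x1B cont=0 payload=0x1B=27: acc |= 27<<7 -> acc=3530 shift=14 [end]
Varint 6: bytes[11:13] = CA 1B -> value 3530 (2 byte(s))

Answer: 11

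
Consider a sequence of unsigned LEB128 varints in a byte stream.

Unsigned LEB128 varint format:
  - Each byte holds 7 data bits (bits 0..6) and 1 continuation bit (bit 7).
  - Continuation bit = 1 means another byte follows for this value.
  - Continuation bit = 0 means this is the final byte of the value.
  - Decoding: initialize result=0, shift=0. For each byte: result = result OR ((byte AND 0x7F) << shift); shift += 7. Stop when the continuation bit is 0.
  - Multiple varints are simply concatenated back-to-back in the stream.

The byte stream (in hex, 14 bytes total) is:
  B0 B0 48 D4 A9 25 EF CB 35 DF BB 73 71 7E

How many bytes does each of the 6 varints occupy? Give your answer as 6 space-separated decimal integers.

  byte[0]=0xB0 cont=1 payload=0x30=48: acc |= 48<<0 -> acc=48 shift=7
  byte[1]=0xB0 cont=1 payload=0x30=48: acc |= 48<<7 -> acc=6192 shift=14
  byte[2]=0x48 cont=0 payload=0x48=72: acc |= 72<<14 -> acc=1185840 shift=21 [end]
Varint 1: bytes[0:3] = B0 B0 48 -> value 1185840 (3 byte(s))
  byte[3]=0xD4 cont=1 payload=0x54=84: acc |= 84<<0 -> acc=84 shift=7
  byte[4]=0xA9 cont=1 payload=0x29=41: acc |= 41<<7 -> acc=5332 shift=14
  byte[5]=0x25 cont=0 payload=0x25=37: acc |= 37<<14 -> acc=611540 shift=21 [end]
Varint 2: bytes[3:6] = D4 A9 25 -> value 611540 (3 byte(s))
  byte[6]=0xEF cont=1 payload=0x6F=111: acc |= 111<<0 -> acc=111 shift=7
  byte[7]=0xCB cont=1 payload=0x4B=75: acc |= 75<<7 -> acc=9711 shift=14
  byte[8]=0x35 cont=0 payload=0x35=53: acc |= 53<<14 -> acc=878063 shift=21 [end]
Varint 3: bytes[6:9] = EF CB 35 -> value 878063 (3 byte(s))
  byte[9]=0xDF cont=1 payload=0x5F=95: acc |= 95<<0 -> acc=95 shift=7
  byte[10]=0xBB cont=1 payload=0x3B=59: acc |= 59<<7 -> acc=7647 shift=14
  byte[11]=0x73 cont=0 payload=0x73=115: acc |= 115<<14 -> acc=1891807 shift=21 [end]
Varint 4: bytes[9:12] = DF BB 73 -> value 1891807 (3 byte(s))
  byte[12]=0x71 cont=0 payload=0x71=113: acc |= 113<<0 -> acc=113 shift=7 [end]
Varint 5: bytes[12:13] = 71 -> value 113 (1 byte(s))
  byte[13]=0x7E cont=0 payload=0x7E=126: acc |= 126<<0 -> acc=126 shift=7 [end]
Varint 6: bytes[13:14] = 7E -> value 126 (1 byte(s))

Answer: 3 3 3 3 1 1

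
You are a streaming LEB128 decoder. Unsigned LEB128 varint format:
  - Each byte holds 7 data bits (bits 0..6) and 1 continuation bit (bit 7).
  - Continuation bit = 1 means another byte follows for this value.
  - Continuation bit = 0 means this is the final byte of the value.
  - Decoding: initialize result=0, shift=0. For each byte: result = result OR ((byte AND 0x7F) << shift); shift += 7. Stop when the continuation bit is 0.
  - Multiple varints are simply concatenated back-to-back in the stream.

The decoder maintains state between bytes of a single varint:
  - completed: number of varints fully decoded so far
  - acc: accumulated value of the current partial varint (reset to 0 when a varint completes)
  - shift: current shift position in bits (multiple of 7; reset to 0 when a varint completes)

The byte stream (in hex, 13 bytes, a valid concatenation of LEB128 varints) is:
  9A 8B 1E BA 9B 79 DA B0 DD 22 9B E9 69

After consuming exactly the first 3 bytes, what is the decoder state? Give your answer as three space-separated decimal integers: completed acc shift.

Answer: 1 0 0

Derivation:
byte[0]=0x9A cont=1 payload=0x1A: acc |= 26<<0 -> completed=0 acc=26 shift=7
byte[1]=0x8B cont=1 payload=0x0B: acc |= 11<<7 -> completed=0 acc=1434 shift=14
byte[2]=0x1E cont=0 payload=0x1E: varint #1 complete (value=492954); reset -> completed=1 acc=0 shift=0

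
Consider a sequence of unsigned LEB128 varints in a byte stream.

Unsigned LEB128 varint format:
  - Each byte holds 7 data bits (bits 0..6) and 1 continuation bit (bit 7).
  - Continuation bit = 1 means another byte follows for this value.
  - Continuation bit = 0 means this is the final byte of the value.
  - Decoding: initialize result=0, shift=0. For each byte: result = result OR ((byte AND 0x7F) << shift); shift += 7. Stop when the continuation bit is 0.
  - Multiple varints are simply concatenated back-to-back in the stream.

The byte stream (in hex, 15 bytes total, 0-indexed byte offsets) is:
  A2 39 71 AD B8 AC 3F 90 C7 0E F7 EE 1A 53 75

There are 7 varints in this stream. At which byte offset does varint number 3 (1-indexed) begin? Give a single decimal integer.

Answer: 3

Derivation:
  byte[0]=0xA2 cont=1 payload=0x22=34: acc |= 34<<0 -> acc=34 shift=7
  byte[1]=0x39 cont=0 payload=0x39=57: acc |= 57<<7 -> acc=7330 shift=14 [end]
Varint 1: bytes[0:2] = A2 39 -> value 7330 (2 byte(s))
  byte[2]=0x71 cont=0 payload=0x71=113: acc |= 113<<0 -> acc=113 shift=7 [end]
Varint 2: bytes[2:3] = 71 -> value 113 (1 byte(s))
  byte[3]=0xAD cont=1 payload=0x2D=45: acc |= 45<<0 -> acc=45 shift=7
  byte[4]=0xB8 cont=1 payload=0x38=56: acc |= 56<<7 -> acc=7213 shift=14
  byte[5]=0xAC cont=1 payload=0x2C=44: acc |= 44<<14 -> acc=728109 shift=21
  byte[6]=0x3F cont=0 payload=0x3F=63: acc |= 63<<21 -> acc=132848685 shift=28 [end]
Varint 3: bytes[3:7] = AD B8 AC 3F -> value 132848685 (4 byte(s))
  byte[7]=0x90 cont=1 payload=0x10=16: acc |= 16<<0 -> acc=16 shift=7
  byte[8]=0xC7 cont=1 payload=0x47=71: acc |= 71<<7 -> acc=9104 shift=14
  byte[9]=0x0E cont=0 payload=0x0E=14: acc |= 14<<14 -> acc=238480 shift=21 [end]
Varint 4: bytes[7:10] = 90 C7 0E -> value 238480 (3 byte(s))
  byte[10]=0xF7 cont=1 payload=0x77=119: acc |= 119<<0 -> acc=119 shift=7
  byte[11]=0xEE cont=1 payload=0x6E=110: acc |= 110<<7 -> acc=14199 shift=14
  byte[12]=0x1A cont=0 payload=0x1A=26: acc |= 26<<14 -> acc=440183 shift=21 [end]
Varint 5: bytes[10:13] = F7 EE 1A -> value 440183 (3 byte(s))
  byte[13]=0x53 cont=0 payload=0x53=83: acc |= 83<<0 -> acc=83 shift=7 [end]
Varint 6: bytes[13:14] = 53 -> value 83 (1 byte(s))
  byte[14]=0x75 cont=0 payload=0x75=117: acc |= 117<<0 -> acc=117 shift=7 [end]
Varint 7: bytes[14:15] = 75 -> value 117 (1 byte(s))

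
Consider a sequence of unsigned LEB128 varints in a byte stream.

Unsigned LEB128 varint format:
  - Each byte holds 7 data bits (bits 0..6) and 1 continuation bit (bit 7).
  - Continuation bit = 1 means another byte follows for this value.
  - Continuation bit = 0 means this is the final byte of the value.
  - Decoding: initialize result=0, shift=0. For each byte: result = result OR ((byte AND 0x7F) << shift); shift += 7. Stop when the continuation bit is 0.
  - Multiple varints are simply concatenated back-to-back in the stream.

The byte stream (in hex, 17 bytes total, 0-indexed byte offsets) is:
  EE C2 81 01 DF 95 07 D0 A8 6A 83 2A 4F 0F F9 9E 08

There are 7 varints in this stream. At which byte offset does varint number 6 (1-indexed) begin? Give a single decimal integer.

Answer: 13

Derivation:
  byte[0]=0xEE cont=1 payload=0x6E=110: acc |= 110<<0 -> acc=110 shift=7
  byte[1]=0xC2 cont=1 payload=0x42=66: acc |= 66<<7 -> acc=8558 shift=14
  byte[2]=0x81 cont=1 payload=0x01=1: acc |= 1<<14 -> acc=24942 shift=21
  byte[3]=0x01 cont=0 payload=0x01=1: acc |= 1<<21 -> acc=2122094 shift=28 [end]
Varint 1: bytes[0:4] = EE C2 81 01 -> value 2122094 (4 byte(s))
  byte[4]=0xDF cont=1 payload=0x5F=95: acc |= 95<<0 -> acc=95 shift=7
  byte[5]=0x95 cont=1 payload=0x15=21: acc |= 21<<7 -> acc=2783 shift=14
  byte[6]=0x07 cont=0 payload=0x07=7: acc |= 7<<14 -> acc=117471 shift=21 [end]
Varint 2: bytes[4:7] = DF 95 07 -> value 117471 (3 byte(s))
  byte[7]=0xD0 cont=1 payload=0x50=80: acc |= 80<<0 -> acc=80 shift=7
  byte[8]=0xA8 cont=1 payload=0x28=40: acc |= 40<<7 -> acc=5200 shift=14
  byte[9]=0x6A cont=0 payload=0x6A=106: acc |= 106<<14 -> acc=1741904 shift=21 [end]
Varint 3: bytes[7:10] = D0 A8 6A -> value 1741904 (3 byte(s))
  byte[10]=0x83 cont=1 payload=0x03=3: acc |= 3<<0 -> acc=3 shift=7
  byte[11]=0x2A cont=0 payload=0x2A=42: acc |= 42<<7 -> acc=5379 shift=14 [end]
Varint 4: bytes[10:12] = 83 2A -> value 5379 (2 byte(s))
  byte[12]=0x4F cont=0 payload=0x4F=79: acc |= 79<<0 -> acc=79 shift=7 [end]
Varint 5: bytes[12:13] = 4F -> value 79 (1 byte(s))
  byte[13]=0x0F cont=0 payload=0x0F=15: acc |= 15<<0 -> acc=15 shift=7 [end]
Varint 6: bytes[13:14] = 0F -> value 15 (1 byte(s))
  byte[14]=0xF9 cont=1 payload=0x79=121: acc |= 121<<0 -> acc=121 shift=7
  byte[15]=0x9E cont=1 payload=0x1E=30: acc |= 30<<7 -> acc=3961 shift=14
  byte[16]=0x08 cont=0 payload=0x08=8: acc |= 8<<14 -> acc=135033 shift=21 [end]
Varint 7: bytes[14:17] = F9 9E 08 -> value 135033 (3 byte(s))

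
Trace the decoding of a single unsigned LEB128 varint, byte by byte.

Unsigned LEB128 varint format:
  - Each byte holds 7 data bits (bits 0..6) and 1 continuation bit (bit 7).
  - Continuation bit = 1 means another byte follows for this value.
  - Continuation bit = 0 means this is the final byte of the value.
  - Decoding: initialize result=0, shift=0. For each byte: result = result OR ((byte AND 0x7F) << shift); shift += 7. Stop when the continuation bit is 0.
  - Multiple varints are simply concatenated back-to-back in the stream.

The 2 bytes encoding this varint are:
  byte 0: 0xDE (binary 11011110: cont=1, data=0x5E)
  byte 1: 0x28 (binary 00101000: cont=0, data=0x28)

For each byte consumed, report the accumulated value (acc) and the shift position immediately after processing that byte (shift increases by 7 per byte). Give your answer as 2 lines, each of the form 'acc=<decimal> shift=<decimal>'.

Answer: acc=94 shift=7
acc=5214 shift=14

Derivation:
byte 0=0xDE: payload=0x5E=94, contrib = 94<<0 = 94; acc -> 94, shift -> 7
byte 1=0x28: payload=0x28=40, contrib = 40<<7 = 5120; acc -> 5214, shift -> 14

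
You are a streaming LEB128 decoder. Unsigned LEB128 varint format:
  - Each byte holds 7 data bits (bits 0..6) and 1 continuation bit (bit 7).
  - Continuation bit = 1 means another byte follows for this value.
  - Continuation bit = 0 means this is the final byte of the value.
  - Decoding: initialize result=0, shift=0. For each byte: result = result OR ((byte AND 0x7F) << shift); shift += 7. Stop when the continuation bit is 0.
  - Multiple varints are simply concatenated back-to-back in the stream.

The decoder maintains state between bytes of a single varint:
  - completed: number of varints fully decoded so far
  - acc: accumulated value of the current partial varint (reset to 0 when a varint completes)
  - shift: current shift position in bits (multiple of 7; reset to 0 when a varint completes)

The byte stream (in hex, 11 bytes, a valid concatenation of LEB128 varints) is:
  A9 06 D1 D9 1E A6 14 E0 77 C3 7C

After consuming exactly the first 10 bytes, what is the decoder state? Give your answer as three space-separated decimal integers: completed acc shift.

Answer: 4 67 7

Derivation:
byte[0]=0xA9 cont=1 payload=0x29: acc |= 41<<0 -> completed=0 acc=41 shift=7
byte[1]=0x06 cont=0 payload=0x06: varint #1 complete (value=809); reset -> completed=1 acc=0 shift=0
byte[2]=0xD1 cont=1 payload=0x51: acc |= 81<<0 -> completed=1 acc=81 shift=7
byte[3]=0xD9 cont=1 payload=0x59: acc |= 89<<7 -> completed=1 acc=11473 shift=14
byte[4]=0x1E cont=0 payload=0x1E: varint #2 complete (value=502993); reset -> completed=2 acc=0 shift=0
byte[5]=0xA6 cont=1 payload=0x26: acc |= 38<<0 -> completed=2 acc=38 shift=7
byte[6]=0x14 cont=0 payload=0x14: varint #3 complete (value=2598); reset -> completed=3 acc=0 shift=0
byte[7]=0xE0 cont=1 payload=0x60: acc |= 96<<0 -> completed=3 acc=96 shift=7
byte[8]=0x77 cont=0 payload=0x77: varint #4 complete (value=15328); reset -> completed=4 acc=0 shift=0
byte[9]=0xC3 cont=1 payload=0x43: acc |= 67<<0 -> completed=4 acc=67 shift=7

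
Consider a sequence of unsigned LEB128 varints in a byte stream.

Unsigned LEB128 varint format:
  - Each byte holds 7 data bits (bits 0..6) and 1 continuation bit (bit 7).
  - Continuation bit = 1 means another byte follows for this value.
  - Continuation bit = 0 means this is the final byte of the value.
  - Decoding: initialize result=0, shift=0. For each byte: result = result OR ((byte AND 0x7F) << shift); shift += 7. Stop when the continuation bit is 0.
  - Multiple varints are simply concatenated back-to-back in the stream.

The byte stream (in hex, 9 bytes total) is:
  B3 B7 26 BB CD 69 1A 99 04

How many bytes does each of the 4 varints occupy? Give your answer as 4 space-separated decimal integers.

Answer: 3 3 1 2

Derivation:
  byte[0]=0xB3 cont=1 payload=0x33=51: acc |= 51<<0 -> acc=51 shift=7
  byte[1]=0xB7 cont=1 payload=0x37=55: acc |= 55<<7 -> acc=7091 shift=14
  byte[2]=0x26 cont=0 payload=0x26=38: acc |= 38<<14 -> acc=629683 shift=21 [end]
Varint 1: bytes[0:3] = B3 B7 26 -> value 629683 (3 byte(s))
  byte[3]=0xBB cont=1 payload=0x3B=59: acc |= 59<<0 -> acc=59 shift=7
  byte[4]=0xCD cont=1 payload=0x4D=77: acc |= 77<<7 -> acc=9915 shift=14
  byte[5]=0x69 cont=0 payload=0x69=105: acc |= 105<<14 -> acc=1730235 shift=21 [end]
Varint 2: bytes[3:6] = BB CD 69 -> value 1730235 (3 byte(s))
  byte[6]=0x1A cont=0 payload=0x1A=26: acc |= 26<<0 -> acc=26 shift=7 [end]
Varint 3: bytes[6:7] = 1A -> value 26 (1 byte(s))
  byte[7]=0x99 cont=1 payload=0x19=25: acc |= 25<<0 -> acc=25 shift=7
  byte[8]=0x04 cont=0 payload=0x04=4: acc |= 4<<7 -> acc=537 shift=14 [end]
Varint 4: bytes[7:9] = 99 04 -> value 537 (2 byte(s))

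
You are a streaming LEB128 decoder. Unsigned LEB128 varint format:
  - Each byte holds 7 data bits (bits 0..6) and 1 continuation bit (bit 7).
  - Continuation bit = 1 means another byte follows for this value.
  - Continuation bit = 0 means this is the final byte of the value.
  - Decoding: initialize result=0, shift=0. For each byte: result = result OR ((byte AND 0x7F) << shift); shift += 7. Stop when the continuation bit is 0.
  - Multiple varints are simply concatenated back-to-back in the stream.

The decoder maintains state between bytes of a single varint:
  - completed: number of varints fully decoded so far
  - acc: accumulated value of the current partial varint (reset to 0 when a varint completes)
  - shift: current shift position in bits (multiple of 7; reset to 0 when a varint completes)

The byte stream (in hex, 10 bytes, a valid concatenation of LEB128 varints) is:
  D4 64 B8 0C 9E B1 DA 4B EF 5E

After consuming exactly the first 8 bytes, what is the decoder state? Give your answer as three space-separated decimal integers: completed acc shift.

Answer: 3 0 0

Derivation:
byte[0]=0xD4 cont=1 payload=0x54: acc |= 84<<0 -> completed=0 acc=84 shift=7
byte[1]=0x64 cont=0 payload=0x64: varint #1 complete (value=12884); reset -> completed=1 acc=0 shift=0
byte[2]=0xB8 cont=1 payload=0x38: acc |= 56<<0 -> completed=1 acc=56 shift=7
byte[3]=0x0C cont=0 payload=0x0C: varint #2 complete (value=1592); reset -> completed=2 acc=0 shift=0
byte[4]=0x9E cont=1 payload=0x1E: acc |= 30<<0 -> completed=2 acc=30 shift=7
byte[5]=0xB1 cont=1 payload=0x31: acc |= 49<<7 -> completed=2 acc=6302 shift=14
byte[6]=0xDA cont=1 payload=0x5A: acc |= 90<<14 -> completed=2 acc=1480862 shift=21
byte[7]=0x4B cont=0 payload=0x4B: varint #3 complete (value=158767262); reset -> completed=3 acc=0 shift=0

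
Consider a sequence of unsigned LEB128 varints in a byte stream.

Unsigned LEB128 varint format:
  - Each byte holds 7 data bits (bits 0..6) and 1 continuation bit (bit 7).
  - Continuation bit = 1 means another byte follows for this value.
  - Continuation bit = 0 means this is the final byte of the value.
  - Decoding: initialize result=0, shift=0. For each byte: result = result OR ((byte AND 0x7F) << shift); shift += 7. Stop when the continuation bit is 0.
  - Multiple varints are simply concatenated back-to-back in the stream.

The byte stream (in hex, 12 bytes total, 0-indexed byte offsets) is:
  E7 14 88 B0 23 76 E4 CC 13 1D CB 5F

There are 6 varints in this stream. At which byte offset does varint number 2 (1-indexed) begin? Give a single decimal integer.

Answer: 2

Derivation:
  byte[0]=0xE7 cont=1 payload=0x67=103: acc |= 103<<0 -> acc=103 shift=7
  byte[1]=0x14 cont=0 payload=0x14=20: acc |= 20<<7 -> acc=2663 shift=14 [end]
Varint 1: bytes[0:2] = E7 14 -> value 2663 (2 byte(s))
  byte[2]=0x88 cont=1 payload=0x08=8: acc |= 8<<0 -> acc=8 shift=7
  byte[3]=0xB0 cont=1 payload=0x30=48: acc |= 48<<7 -> acc=6152 shift=14
  byte[4]=0x23 cont=0 payload=0x23=35: acc |= 35<<14 -> acc=579592 shift=21 [end]
Varint 2: bytes[2:5] = 88 B0 23 -> value 579592 (3 byte(s))
  byte[5]=0x76 cont=0 payload=0x76=118: acc |= 118<<0 -> acc=118 shift=7 [end]
Varint 3: bytes[5:6] = 76 -> value 118 (1 byte(s))
  byte[6]=0xE4 cont=1 payload=0x64=100: acc |= 100<<0 -> acc=100 shift=7
  byte[7]=0xCC cont=1 payload=0x4C=76: acc |= 76<<7 -> acc=9828 shift=14
  byte[8]=0x13 cont=0 payload=0x13=19: acc |= 19<<14 -> acc=321124 shift=21 [end]
Varint 4: bytes[6:9] = E4 CC 13 -> value 321124 (3 byte(s))
  byte[9]=0x1D cont=0 payload=0x1D=29: acc |= 29<<0 -> acc=29 shift=7 [end]
Varint 5: bytes[9:10] = 1D -> value 29 (1 byte(s))
  byte[10]=0xCB cont=1 payload=0x4B=75: acc |= 75<<0 -> acc=75 shift=7
  byte[11]=0x5F cont=0 payload=0x5F=95: acc |= 95<<7 -> acc=12235 shift=14 [end]
Varint 6: bytes[10:12] = CB 5F -> value 12235 (2 byte(s))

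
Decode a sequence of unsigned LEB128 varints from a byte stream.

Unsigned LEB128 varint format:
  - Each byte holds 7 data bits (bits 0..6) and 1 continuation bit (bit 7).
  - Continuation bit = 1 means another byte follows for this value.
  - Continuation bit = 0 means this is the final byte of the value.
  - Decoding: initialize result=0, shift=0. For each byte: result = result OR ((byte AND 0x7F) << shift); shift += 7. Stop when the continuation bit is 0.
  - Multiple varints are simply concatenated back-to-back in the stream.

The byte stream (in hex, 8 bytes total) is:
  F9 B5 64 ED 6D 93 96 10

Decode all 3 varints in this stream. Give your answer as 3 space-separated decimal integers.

Answer: 1645305 14061 264979

Derivation:
  byte[0]=0xF9 cont=1 payload=0x79=121: acc |= 121<<0 -> acc=121 shift=7
  byte[1]=0xB5 cont=1 payload=0x35=53: acc |= 53<<7 -> acc=6905 shift=14
  byte[2]=0x64 cont=0 payload=0x64=100: acc |= 100<<14 -> acc=1645305 shift=21 [end]
Varint 1: bytes[0:3] = F9 B5 64 -> value 1645305 (3 byte(s))
  byte[3]=0xED cont=1 payload=0x6D=109: acc |= 109<<0 -> acc=109 shift=7
  byte[4]=0x6D cont=0 payload=0x6D=109: acc |= 109<<7 -> acc=14061 shift=14 [end]
Varint 2: bytes[3:5] = ED 6D -> value 14061 (2 byte(s))
  byte[5]=0x93 cont=1 payload=0x13=19: acc |= 19<<0 -> acc=19 shift=7
  byte[6]=0x96 cont=1 payload=0x16=22: acc |= 22<<7 -> acc=2835 shift=14
  byte[7]=0x10 cont=0 payload=0x10=16: acc |= 16<<14 -> acc=264979 shift=21 [end]
Varint 3: bytes[5:8] = 93 96 10 -> value 264979 (3 byte(s))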